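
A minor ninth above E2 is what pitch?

Counting two letter names plus an octave up from E lands on F.
A minor ninth spans 13 semitones, so from E2 the target pitch is F3.

F3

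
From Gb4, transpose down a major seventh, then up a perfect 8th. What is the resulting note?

Down a major seventh from Gb4: Abb3 (11 semitones down).
A perfect octave up from Abb3 is Abb4.

Abb4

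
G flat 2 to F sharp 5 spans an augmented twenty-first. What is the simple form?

augmented seventh

Each octave removed subtracts seven from the number: 21 − 14 = 7.
Quality carries through unchanged, so the simple form is an augmented seventh.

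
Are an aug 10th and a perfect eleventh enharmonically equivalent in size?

Yes

Both span 17 semitones: an augmented tenth and a perfect eleventh are the same chromatic distance.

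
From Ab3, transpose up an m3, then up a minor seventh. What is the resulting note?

A minor third up from Ab3 is Cb4.
Cb4 up a minor seventh → Bbb4 (10 semitones).

Bbb4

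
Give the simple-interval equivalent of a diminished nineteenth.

Take out 2 octaves (14 from the number): 19 − 14 = 5.
So a diminished nineteenth is 2 octaves plus a diminished fifth. The quality is unchanged.

diminished fifth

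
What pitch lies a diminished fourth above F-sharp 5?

Four letter names up from F: B.
A diminished fourth is 4 semitones; 4 semitones up from F#5 gives Bb5.

B-flat 5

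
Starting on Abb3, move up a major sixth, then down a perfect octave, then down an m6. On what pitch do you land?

Abb3 up a major sixth → Fb4 (9 semitones).
Down a perfect octave from Fb4: Fb3 (12 semitones down).
Down a minor sixth from Fb3: Ab2 (8 semitones down).

Ab2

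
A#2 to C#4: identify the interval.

A to C spans three letter names (A-B-C), plus an octave: a tenth.
At 15 semitones, A#2→C#4 falls one short of a major tenth: minor.
(Equivalently, a compound minor third: a minor third plus an octave.)

minor 10th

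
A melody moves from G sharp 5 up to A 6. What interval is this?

minor 9th

G to A spans two letter names (G-A), plus an octave — that makes it a ninth of some quality.
G#5 to A6 is 13 semitones, a half step short of the major ninth (14), so this is minor.
(Equivalently, a compound minor second: a minor second plus an octave.)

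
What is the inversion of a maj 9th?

minor seventh

First reduce the compound major ninth to its simple form, a major second.
Inverted interval numbers add to nine, so a second pairs with a seventh (2 + 7 = 9).
And major becomes minor under inversion, so we get a minor seventh.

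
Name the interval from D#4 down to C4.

augmented 2nd

Descending from D#4 to C4 is the same interval as ascending C4 to D#4.
C to D spans two letter names (C-D) — that makes it a second of some quality.
C4 to D#4 spans 3 semitones — one semitone wider than the major second (2) — giving an augmented second.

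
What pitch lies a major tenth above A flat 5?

Counting three letter names plus an octave up from A lands on C.
Moving 16 semitones up from Ab5 (the size of a major tenth) reaches C7.

C 7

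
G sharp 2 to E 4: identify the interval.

minor thirteenth

G to E spans six letter names (G-A-B-C-D-E), plus an octave — that makes it a thirteenth of some quality.
At 20 semitones, G#2→E4 falls one short of a major thirteenth: minor.
(Equivalently, a compound minor sixth: a minor sixth plus an octave.)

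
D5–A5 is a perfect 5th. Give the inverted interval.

Interval numbers invert to sum to nine: 5 + 4 = 9, so a fifth inverts to a fourth.
Quality inverts too: perfect stays perfect. That makes the inversion a perfect fourth.

perfect fourth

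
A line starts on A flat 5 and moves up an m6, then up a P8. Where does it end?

Ab5 up a minor sixth → Fb6 (8 semitones).
Fb6 up a perfect octave → Fb7 (12 semitones).

F flat 7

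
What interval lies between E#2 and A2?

d4

E to A spans four letter names (E-F-G-A) — that makes it a fourth of some quality.
The perfect fourth is 5 semitones; here we have 4, one semitone narrower: diminished.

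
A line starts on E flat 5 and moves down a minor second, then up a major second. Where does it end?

E 5

Eb5 down a minor second → D5 (1 semitone).
D5 up a major second → E5 (2 semitones).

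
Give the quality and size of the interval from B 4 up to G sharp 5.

major sixth

B to G spans six letter names (B-C-D-E-F-G) — that makes it a sixth of some quality.
The major sixth spans 9 semitones, and B4 to G#5 is exactly 9 semitones — so this is a major sixth.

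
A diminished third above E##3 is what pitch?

G#3

The third takes the letter from E up to G.
A diminished third spans 2 semitones, so from E##3 the target pitch is G#3.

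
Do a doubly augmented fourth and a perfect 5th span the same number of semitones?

A doubly augmented fourth = 7 semitones = a perfect fifth; enharmonically equal.

Yes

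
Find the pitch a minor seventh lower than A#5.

B#4

The seventh takes the letter from A down to B.
A minor seventh is 10 semitones; 10 semitones down from A#5 gives B#4.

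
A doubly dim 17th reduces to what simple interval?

Each octave removed subtracts seven from the number: 17 − 14 = 3.
That makes a doubly diminished seventeenth a compound doubly diminished third — 2 octaves plus a doubly diminished third.

dd3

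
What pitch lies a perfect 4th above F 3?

B flat 3

Four letter names up from F: B.
A perfect fourth spans 5 semitones, so from F3 the target pitch is Bb3.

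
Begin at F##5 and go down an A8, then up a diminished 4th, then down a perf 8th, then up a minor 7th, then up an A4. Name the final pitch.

D5

Down an augmented octave from F##5: F#4 (13 semitones down).
F#4 up a diminished fourth → Bb4 (4 semitones).
Down a perfect octave from Bb4: Bb3 (12 semitones down).
Bb3 up a minor seventh → Ab4 (10 semitones).
An augmented fourth up from Ab4 is D5.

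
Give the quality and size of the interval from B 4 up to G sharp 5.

B to G spans six letter names (B-C-D-E-F-G) — that makes it a sixth of some quality.
Counting semitones, B4→G#5 is 9, which is the major sixth.

major 6th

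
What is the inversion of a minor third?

major 6th

Inverted interval numbers add to nine, so a third pairs with a sixth (3 + 6 = 9).
And minor becomes major under inversion, so we get a major sixth.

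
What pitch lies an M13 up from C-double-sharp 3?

Counting six letter names plus an octave up from C lands on A.
A major thirteenth spans 21 semitones, so from C##3 the target pitch is A##4.

A-double-sharp 4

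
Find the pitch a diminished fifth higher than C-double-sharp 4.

G-sharp 4

The fifth takes the letter from C up to G.
A diminished fifth spans 6 semitones, so from C##4 the target pitch is G#4.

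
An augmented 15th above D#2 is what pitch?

D##4

A fifteenth keeps the letter name D, two octaves up from D.
An augmented fifteenth is 25 semitones; 25 semitones up from D#2 gives D##4.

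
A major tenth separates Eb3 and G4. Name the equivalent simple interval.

major third

Each octave removed subtracts seven from the number: 10 − 7 = 3.
Quality carries through unchanged, so the simple form is a major third.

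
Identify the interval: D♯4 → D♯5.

perfect 8th

D to D is the same letter name, plus an octave: an octave.
Counting semitones, D#4→D#5 is 12, which is the perfect octave.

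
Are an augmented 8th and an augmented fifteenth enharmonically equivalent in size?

An augmented octave is 13 semitones but an augmented fifteenth is 25 semitones — different sizes.

No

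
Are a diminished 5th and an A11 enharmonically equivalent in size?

A diminished fifth spans 6 semitones; an augmented eleventh spans 18 semitones. They differ by 12.

No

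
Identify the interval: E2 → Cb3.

diminished sixth

E to C spans six letter names (E-F-G-A-B-C): a sixth.
The major sixth is 9 semitones; here we have 7, two semitones narrower: diminished.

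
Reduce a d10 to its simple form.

Each octave removed subtracts seven from the number: 10 − 7 = 3.
So a diminished tenth is an octave plus a diminished third. The quality is unchanged.

d3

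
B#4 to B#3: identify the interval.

Descending from B#4 to B#3 is the same interval as ascending B#3 to B#4.
B to B is the same letter name, plus an octave, so the interval is some kind of octave.
The perfect octave spans 12 semitones, and B#3 to B#4 is exactly 12 semitones — so this is a perfect octave.

perfect octave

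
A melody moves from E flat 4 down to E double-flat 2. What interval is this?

A15

Descending from Eb4 to Ebb2 is the same interval as ascending Ebb2 to Eb4.
E to E is the same letter name, plus 2 octaves — that makes it a fifteenth of some quality.
A perfect fifteenth would be 24 semitones; Ebb2 to Eb4 is 25, one semitone wider, so the interval is augmented.
(Equivalently, a compound augmented octave: an augmented octave plus an octave.)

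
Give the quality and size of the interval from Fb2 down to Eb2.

Descending from Fb2 to Eb2 is the same interval as ascending Eb2 to Fb2.
E to F spans two letter names (E-F), so the interval is some kind of second.
A major second would be 2 semitones, but Eb2 to Fb2 is 1 — one semitone narrower, making it a minor second.

minor second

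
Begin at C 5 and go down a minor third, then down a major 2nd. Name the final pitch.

G 4

Down a minor third from C5: A4 (3 semitones down).
A major second down from A4 is G4.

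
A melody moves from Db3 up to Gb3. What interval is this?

D to G spans four letter names (D-E-F-G), so the interval is some kind of fourth.
Counting semitones, Db3→Gb3 is 5, which is the perfect fourth.

perfect fourth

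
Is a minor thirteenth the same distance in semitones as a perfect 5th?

A minor thirteenth spans 20 semitones; a perfect fifth spans 7 semitones. They differ by 13.

No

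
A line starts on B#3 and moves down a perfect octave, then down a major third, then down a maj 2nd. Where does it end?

F#2

A perfect octave down from B#3 is B#2.
A major third down from B#2 is G#2.
A major second down from G#2 is F#2.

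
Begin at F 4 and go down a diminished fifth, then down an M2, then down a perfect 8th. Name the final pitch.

Down a diminished fifth from F4: B3 (6 semitones down).
Down a major second from B3: A3 (2 semitones down).
A perfect octave down from A3 is A2.

A 2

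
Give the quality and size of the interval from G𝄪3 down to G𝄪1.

Descending from G##3 to G##1 is the same interval as ascending G##1 to G##3.
G to G is the same letter name, plus 2 octaves: a fifteenth.
Counting semitones, G##1→G##3 is 24, which is the perfect fifteenth.
(Equivalently, a compound perfect octave: a perfect octave plus an octave.)

perfect fifteenth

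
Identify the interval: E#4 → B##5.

E to B spans five letter names (E-F-G-A-B), plus an octave, so the interval is some kind of twelfth.
E#4 to B##5 spans 20 semitones — one semitone wider than the perfect twelfth (19) — giving an augmented twelfth.
(Equivalently, a compound augmented fifth: an augmented fifth plus an octave.)

augmented 12th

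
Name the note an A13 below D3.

Fb1

The thirteenth's letter: D down six letter names plus an octave → F.
An augmented thirteenth spans 22 semitones, so from D3 the target pitch is Fb1.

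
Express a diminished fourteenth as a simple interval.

Each octave removed subtracts seven from the number: 14 − 7 = 7.
Quality carries through unchanged, so the simple form is a diminished seventh.

d7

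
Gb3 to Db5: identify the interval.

P12

G to D spans five letter names (G-A-B-C-D), plus an octave — that makes it a twelfth of some quality.
Gb3 to Db5 is 19 semitones, matching the perfect twelfth exactly, so the quality is perfect.
(Equivalently, a compound perfect fifth: a perfect fifth plus an octave.)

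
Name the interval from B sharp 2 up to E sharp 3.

perfect fourth

B to E spans four letter names (B-C-D-E) — that makes it a fourth of some quality.
Counting semitones, B#2→E#3 is 5, which is the perfect fourth.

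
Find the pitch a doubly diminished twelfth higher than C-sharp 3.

Counting five letter names plus an octave up from C lands on G.
A doubly diminished twelfth is 17 semitones; 17 semitones up from C#3 gives Gb4.

G-flat 4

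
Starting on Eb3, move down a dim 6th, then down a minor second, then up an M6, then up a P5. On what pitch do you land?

A##3

Down a diminished sixth from Eb3: G#2 (7 semitones down).
G#2 down a minor second → F##2 (1 semitone).
A major sixth up from F##2 is D##3.
A perfect fifth up from D##3 is A##3.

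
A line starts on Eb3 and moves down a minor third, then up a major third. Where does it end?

E3

Down a minor third from Eb3: C3 (3 semitones down).
Up a major third from C3: E3 (4 semitones up).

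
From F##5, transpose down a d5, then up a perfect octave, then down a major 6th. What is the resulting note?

D##5

F##5 down a diminished fifth → B##4 (6 semitones).
Up a perfect octave from B##4: B##5 (12 semitones up).
Down a major sixth from B##5: D##5 (9 semitones down).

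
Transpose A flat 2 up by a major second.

Two letter names up from A: B.
A major second spans 2 semitones, so from Ab2 the target pitch is Bb2.

B flat 2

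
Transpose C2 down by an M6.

Eb1

Six letter names down from C: E.
A major sixth is 9 semitones; 9 semitones down from C2 gives Eb1.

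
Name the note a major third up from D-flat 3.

Counting three letter names up from D lands on F.
A major third spans 4 semitones, so from Db3 the target pitch is F3.

F 3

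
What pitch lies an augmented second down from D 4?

C flat 4

Two letter names down from D: C.
An augmented second is 3 semitones; 3 semitones down from D4 gives Cb4.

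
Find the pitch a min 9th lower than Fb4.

Eb3

Two letters down from F (plus an octave) reaches E.
A minor ninth is 13 semitones; 13 semitones down from Fb4 gives Eb3.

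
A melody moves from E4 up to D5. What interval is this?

m7

E to D spans seven letter names (E-F-G-A-B-C-D) — that makes it a seventh of some quality.
A major seventh would be 11 semitones, but E4 to D5 is 10 — one semitone narrower, making it a minor seventh.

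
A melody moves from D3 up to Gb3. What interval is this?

D to G spans four letter names (D-E-F-G), so the interval is some kind of fourth.
D3 to Gb3 spans 4 semitones — one semitone narrower than the perfect fourth (5) — giving a diminished fourth.

diminished fourth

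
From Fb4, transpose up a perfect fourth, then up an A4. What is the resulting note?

Fb4 up a perfect fourth → Bbb4 (5 semitones).
Up an augmented fourth from Bbb4: Eb5 (6 semitones up).

Eb5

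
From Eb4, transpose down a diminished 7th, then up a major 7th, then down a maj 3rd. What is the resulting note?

C#4

Down a diminished seventh from Eb4: F#3 (9 semitones down).
A major seventh up from F#3 is E#4.
A major third down from E#4 is C#4.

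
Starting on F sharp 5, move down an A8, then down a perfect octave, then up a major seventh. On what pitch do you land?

E 4

F#5 down an augmented octave → F4 (13 semitones).
Down a perfect octave from F4: F3 (12 semitones down).
F3 up a major seventh → E4 (11 semitones).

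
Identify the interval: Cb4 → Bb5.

major fourteenth

C to B spans seven letter names (C-D-E-F-G-A-B), plus an octave — that makes it a fourteenth of some quality.
Counting semitones, Cb4→Bb5 is 23, which is the major fourteenth.
(Equivalently, a compound major seventh: a major seventh plus an octave.)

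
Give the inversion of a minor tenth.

First reduce the compound minor tenth to its simple form, a minor third.
The rule of nine gives the new number: 9 − 3 = 6, so a third becomes a sixth.
The quality also flips — minor becomes major — giving a major sixth.

major sixth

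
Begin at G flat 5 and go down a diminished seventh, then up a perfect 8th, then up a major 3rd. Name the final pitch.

Gb5 down a diminished seventh → A4 (9 semitones).
A4 up a perfect octave → A5 (12 semitones).
A5 up a major third → C#6 (4 semitones).

C sharp 6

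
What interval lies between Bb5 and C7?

major ninth

B to C spans two letter names (B-C), plus an octave, so the interval is some kind of ninth.
The major ninth spans 14 semitones, and Bb5 to C7 is exactly 14 semitones — so this is a major ninth.
(Equivalently, a compound major second: a major second plus an octave.)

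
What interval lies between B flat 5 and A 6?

B to A spans seven letter names (B-C-D-E-F-G-A), so the interval is some kind of seventh.
The major seventh spans 11 semitones, and Bb5 to A6 is exactly 11 semitones — so this is a major seventh.

major 7th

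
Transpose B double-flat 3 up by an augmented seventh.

A 4

Counting seven letter names up from B lands on A.
Moving 12 semitones up from Bbb3 (the size of an augmented seventh) reaches A4.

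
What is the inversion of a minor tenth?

First reduce the compound minor tenth to its simple form, a minor third.
Inverted interval numbers add to nine, so a third pairs with a sixth (3 + 6 = 9).
And minor becomes major under inversion, so we get a major sixth.

major sixth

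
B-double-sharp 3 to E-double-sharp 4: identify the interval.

perfect 4th

B to E spans four letter names (B-C-D-E) — that makes it a fourth of some quality.
The perfect fourth spans 5 semitones, and B##3 to E##4 is exactly 5 semitones — so this is a perfect fourth.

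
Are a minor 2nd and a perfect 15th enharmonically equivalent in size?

No

A minor second is 1 semitone but a perfect fifteenth is 24 semitones — different sizes.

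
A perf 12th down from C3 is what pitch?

Five letters down from C (plus an octave) reaches F.
A perfect twelfth is 19 semitones; 19 semitones down from C3 gives F1.

F1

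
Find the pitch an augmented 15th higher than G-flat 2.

For a fifteenth the letter name doesn't change: still G, two octaves up.
An augmented fifteenth is 25 semitones; 25 semitones up from Gb2 gives G4.

G 4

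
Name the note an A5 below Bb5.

Counting five letter names down from B lands on E.
An augmented fifth is 8 semitones; 8 semitones down from Bb5 gives Ebb5.

Ebb5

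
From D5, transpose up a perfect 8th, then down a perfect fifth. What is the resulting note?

G5

A perfect octave up from D5 is D6.
Down a perfect fifth from D6: G5 (7 semitones down).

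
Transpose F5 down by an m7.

The seventh takes the letter from F down to G.
A minor seventh is 10 semitones; 10 semitones down from F5 gives G4.

G4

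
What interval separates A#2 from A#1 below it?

perfect 8th

Descending from A#2 to A#1 is the same interval as ascending A#1 to A#2.
A to A is the same letter name, plus an octave, so the interval is some kind of octave.
A#1 to A#2 is 12 semitones, matching the perfect octave exactly, so the quality is perfect.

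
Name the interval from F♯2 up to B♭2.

diminished 4th

F to B spans four letter names (F-G-A-B) — that makes it a fourth of some quality.
The perfect fourth is 5 semitones; here we have 4, one semitone narrower: diminished.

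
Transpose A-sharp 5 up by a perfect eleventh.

Four letters up from A (plus an octave) reaches D.
Moving 17 semitones up from A#5 (the size of a perfect eleventh) reaches D#7.

D-sharp 7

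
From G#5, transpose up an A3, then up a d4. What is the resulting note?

E#6

An augmented third up from G#5 is B##5.
A diminished fourth up from B##5 is E#6.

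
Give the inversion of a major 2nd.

Interval numbers invert to sum to nine: 2 + 7 = 9, so a second inverts to a seventh.
The quality also flips — major becomes minor — giving a minor seventh.

minor 7th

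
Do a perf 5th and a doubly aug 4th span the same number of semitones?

A perfect fifth spans 7 semitones, and a doubly augmented fourth also spans 7 semitones — they're enharmonic.

Yes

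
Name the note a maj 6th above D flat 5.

Counting six letter names up from D lands on B.
A major sixth spans 9 semitones, so from Db5 the target pitch is Bb5.

B flat 5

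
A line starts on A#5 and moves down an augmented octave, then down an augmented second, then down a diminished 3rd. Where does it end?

A#5 down an augmented octave → A4 (13 semitones).
Down an augmented second from A4: Gb4 (3 semitones down).
Gb4 down a diminished third → E4 (2 semitones).

E4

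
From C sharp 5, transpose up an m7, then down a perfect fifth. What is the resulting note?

E 5

A minor seventh up from C#5 is B5.
B5 down a perfect fifth → E5 (7 semitones).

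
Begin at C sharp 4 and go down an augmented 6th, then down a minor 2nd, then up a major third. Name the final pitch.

C#4 down an augmented sixth → Eb3 (10 semitones).
A minor second down from Eb3 is D3.
A major third up from D3 is F#3.

F sharp 3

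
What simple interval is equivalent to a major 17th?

major third

Take out 2 octaves (14 from the number): 17 − 14 = 3.
So a major seventeenth is 2 octaves plus a major third. The quality is unchanged.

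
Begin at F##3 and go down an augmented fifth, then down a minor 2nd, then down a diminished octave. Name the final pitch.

A##1

Down an augmented fifth from F##3: B2 (8 semitones down).
Down a minor second from B2: A#2 (1 semitone down).
Down a diminished octave from A#2: A##1 (11 semitones down).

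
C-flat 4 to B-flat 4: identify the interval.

C to B spans seven letter names (C-D-E-F-G-A-B), so the interval is some kind of seventh.
The major seventh spans 11 semitones, and Cb4 to Bb4 is exactly 11 semitones — so this is a major seventh.

major seventh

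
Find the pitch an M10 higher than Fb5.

Ab6

The tenth's letter: F up three letter names plus an octave → A.
A major tenth is 16 semitones; 16 semitones up from Fb5 gives Ab6.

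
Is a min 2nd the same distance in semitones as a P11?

1 semitone (minor second) vs 17 semitones (perfect eleventh): not equal.

No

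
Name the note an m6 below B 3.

Counting six letter names down from B lands on D.
Moving 8 semitones down from B3 (the size of a minor sixth) reaches D#3.

D-sharp 3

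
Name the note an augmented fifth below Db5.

Gbb4

Counting five letter names down from D lands on G.
An augmented fifth is 8 semitones; 8 semitones down from Db5 gives Gbb4.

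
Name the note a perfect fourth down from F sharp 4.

The fourth takes the letter from F down to C.
Moving 5 semitones down from F#4 (the size of a perfect fourth) reaches C#4.

C sharp 4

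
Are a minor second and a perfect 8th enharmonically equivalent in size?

No

A minor second is 1 semitone but a perfect octave is 12 semitones — different sizes.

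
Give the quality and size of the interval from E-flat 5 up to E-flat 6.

perfect 8th

E to E is the same letter name, plus an octave, so the interval is some kind of octave.
Eb5 to Eb6 is 12 semitones, matching the perfect octave exactly, so the quality is perfect.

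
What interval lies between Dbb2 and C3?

D to C spans seven letter names (D-E-F-G-A-B-C): a seventh.
Dbb2 to C3 spans 12 semitones — one semitone wider than the major seventh (11) — giving an augmented seventh.

augmented seventh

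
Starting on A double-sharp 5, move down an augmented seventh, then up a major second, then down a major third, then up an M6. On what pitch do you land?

F sharp 5

A##5 down an augmented seventh → B4 (12 semitones).
Up a major second from B4: C#5 (2 semitones up).
A major third down from C#5 is A4.
Up a major sixth from A4: F#5 (9 semitones up).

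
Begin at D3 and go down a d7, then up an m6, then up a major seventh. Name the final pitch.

A diminished seventh down from D3 is E#2.
E#2 up a minor sixth → C#3 (8 semitones).
C#3 up a major seventh → B#3 (11 semitones).

B#3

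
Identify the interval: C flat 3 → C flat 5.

C to C is the same letter name, plus 2 octaves, so the interval is some kind of fifteenth.
Counting semitones, Cb3→Cb5 is 24, which is the perfect fifteenth.
(Equivalently, a compound perfect octave: a perfect octave plus an octave.)

perfect fifteenth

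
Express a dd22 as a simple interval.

Each octave removed subtracts seven from the number: 22 − 14 = 8.
So a doubly diminished twenty-second is 2 octaves plus a doubly diminished octave. The quality is unchanged.

doubly diminished 8th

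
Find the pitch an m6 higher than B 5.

Six letter names up from B: G.
A minor sixth is 8 semitones; 8 semitones up from B5 gives G6.

G 6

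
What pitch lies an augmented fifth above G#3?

D##4

Counting five letter names up from G lands on D.
Moving 8 semitones up from G#3 (the size of an augmented fifth) reaches D##4.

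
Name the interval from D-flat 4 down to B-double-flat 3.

M3

Descending from Db4 to Bbb3 is the same interval as ascending Bbb3 to Db4.
B to D spans three letter names (B-C-D) — that makes it a third of some quality.
Counting semitones, Bbb3→Db4 is 4, which is the major third.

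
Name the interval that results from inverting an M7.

Inverted interval numbers add to nine, so a seventh pairs with a second (7 + 2 = 9).
The quality also flips — major becomes minor — giving a minor second.

minor second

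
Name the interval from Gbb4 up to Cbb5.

P4

G to C spans four letter names (G-A-B-C): a fourth.
The perfect fourth spans 5 semitones, and Gbb4 to Cbb5 is exactly 5 semitones — so this is a perfect fourth.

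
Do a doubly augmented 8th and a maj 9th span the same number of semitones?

Yes

A doubly augmented octave spans 14 semitones, and a major ninth also spans 14 semitones — they're enharmonic.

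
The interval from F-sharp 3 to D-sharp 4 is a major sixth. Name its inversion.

minor third

The rule of nine gives the new number: 9 − 6 = 3, so a sixth becomes a third.
And major becomes minor under inversion, so we get a minor third.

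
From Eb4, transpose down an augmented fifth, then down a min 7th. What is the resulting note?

Bbb2

Eb4 down an augmented fifth → Abb3 (8 semitones).
Abb3 down a minor seventh → Bbb2 (10 semitones).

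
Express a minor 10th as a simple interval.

minor 3rd

Take out an octave (7 from the number): 10 − 7 = 3.
Quality carries through unchanged, so the simple form is a minor third.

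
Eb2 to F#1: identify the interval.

diminished 7th

Descending from Eb2 to F#1 is the same interval as ascending F#1 to Eb2.
F to E spans seven letter names (F-G-A-B-C-D-E), so the interval is some kind of seventh.
The major seventh is 11 semitones; here we have 9, two semitones narrower: diminished.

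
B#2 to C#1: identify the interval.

Descending from B#2 to C#1 is the same interval as ascending C#1 to B#2.
C to B spans seven letter names (C-D-E-F-G-A-B), plus an octave, so the interval is some kind of fourteenth.
C#1 to B#2 is 23 semitones, matching the major fourteenth exactly, so the quality is major.
(Equivalently, a compound major seventh: a major seventh plus an octave.)

major 14th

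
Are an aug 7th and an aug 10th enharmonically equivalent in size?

12 semitones (augmented seventh) vs 17 semitones (augmented tenth): not equal.

No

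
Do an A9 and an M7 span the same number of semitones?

No

An augmented ninth spans 15 semitones; a major seventh spans 11 semitones. They differ by 4.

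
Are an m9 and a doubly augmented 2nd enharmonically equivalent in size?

No

A minor ninth is 13 semitones but a doubly augmented second is 4 semitones — different sizes.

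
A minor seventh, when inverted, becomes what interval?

Interval numbers invert to sum to nine: 7 + 2 = 9, so a seventh inverts to a second.
The quality also flips — minor becomes major — giving a major second.

major 2nd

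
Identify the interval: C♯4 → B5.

C to B spans seven letter names (C-D-E-F-G-A-B), plus an octave: a fourteenth.
C#4 to B5 is 22 semitones, a half step short of the major fourteenth (23), so this is minor.
(Equivalently, a compound minor seventh: a minor seventh plus an octave.)

minor fourteenth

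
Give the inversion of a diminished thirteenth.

First reduce the compound diminished thirteenth to its simple form, a diminished sixth.
Interval numbers invert to sum to nine: 6 + 3 = 9, so a sixth inverts to a third.
And diminished becomes augmented under inversion, so we get an augmented third.

augmented 3rd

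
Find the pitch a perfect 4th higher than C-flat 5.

Counting four letter names up from C lands on F.
Moving 5 semitones up from Cb5 (the size of a perfect fourth) reaches Fb5.

F-flat 5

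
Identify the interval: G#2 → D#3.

G to D spans five letter names (G-A-B-C-D): a fifth.
The perfect fifth spans 7 semitones, and G#2 to D#3 is exactly 7 semitones — so this is a perfect fifth.

perfect fifth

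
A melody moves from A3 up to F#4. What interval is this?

A to F spans six letter names (A-B-C-D-E-F), so the interval is some kind of sixth.
The major sixth spans 9 semitones, and A3 to F#4 is exactly 9 semitones — so this is a major sixth.

major 6th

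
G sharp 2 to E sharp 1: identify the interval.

m10

Descending from G#2 to E#1 is the same interval as ascending E#1 to G#2.
E to G spans three letter names (E-F-G), plus an octave, so the interval is some kind of tenth.
At 15 semitones, E#1→G#2 falls one short of a major tenth: minor.
(Equivalently, a compound minor third: a minor third plus an octave.)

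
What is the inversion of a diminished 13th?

A3

First reduce the compound diminished thirteenth to its simple form, a diminished sixth.
Inverted interval numbers add to nine, so a sixth pairs with a third (6 + 3 = 9).
And diminished becomes augmented under inversion, so we get an augmented third.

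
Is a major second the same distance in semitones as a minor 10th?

2 semitones (major second) vs 15 semitones (minor tenth): not equal.

No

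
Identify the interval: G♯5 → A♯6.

G to A spans two letter names (G-A), plus an octave — that makes it a ninth of some quality.
G#5 to A#6 is 14 semitones, matching the major ninth exactly, so the quality is major.
(Equivalently, a compound major second: a major second plus an octave.)

major ninth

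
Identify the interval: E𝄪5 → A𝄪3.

Descending from E##5 to A##3 is the same interval as ascending A##3 to E##5.
A to E spans five letter names (A-B-C-D-E), plus an octave — that makes it a twelfth of some quality.
A##3 to E##5 is 19 semitones, matching the perfect twelfth exactly, so the quality is perfect.
(Equivalently, a compound perfect fifth: a perfect fifth plus an octave.)

perfect twelfth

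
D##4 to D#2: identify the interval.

Descending from D##4 to D#2 is the same interval as ascending D#2 to D##4.
D to D is the same letter name, plus 2 octaves, so the interval is some kind of fifteenth.
A perfect fifteenth would be 24 semitones; D#2 to D##4 is 25, one semitone wider, so the interval is augmented.
(Equivalently, a compound augmented octave: an augmented octave plus an octave.)

A15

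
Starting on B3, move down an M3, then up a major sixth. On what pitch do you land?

Down a major third from B3: G3 (4 semitones down).
G3 up a major sixth → E4 (9 semitones).

E4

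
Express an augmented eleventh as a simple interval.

Each octave removed subtracts seven from the number: 11 − 7 = 4.
That makes an augmented eleventh a compound augmented fourth — an octave plus an augmented fourth.

augmented fourth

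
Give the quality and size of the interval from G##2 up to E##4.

major thirteenth

G to E spans six letter names (G-A-B-C-D-E), plus an octave: a thirteenth.
Counting semitones, G##2→E##4 is 21, which is the major thirteenth.
(Equivalently, a compound major sixth: a major sixth plus an octave.)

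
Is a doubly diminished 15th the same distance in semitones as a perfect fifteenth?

No

A doubly diminished fifteenth is 22 semitones but a perfect fifteenth is 24 semitones — different sizes.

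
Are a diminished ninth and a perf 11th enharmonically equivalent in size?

12 semitones (diminished ninth) vs 17 semitones (perfect eleventh): not equal.

No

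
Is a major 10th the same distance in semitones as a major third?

No

A major tenth spans 16 semitones; a major third spans 4 semitones. They differ by 12.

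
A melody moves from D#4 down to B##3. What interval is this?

diminished 3rd

Descending from D#4 to B##3 is the same interval as ascending B##3 to D#4.
B to D spans three letter names (B-C-D) — that makes it a third of some quality.
B##3 to D#4 spans 2 semitones — two semitones narrower than the major third (4) — giving a diminished third.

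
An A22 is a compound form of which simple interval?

A8

Take out 2 octaves (14 from the number): 22 − 14 = 8.
So an augmented twenty-second is 2 octaves plus an augmented octave. The quality is unchanged.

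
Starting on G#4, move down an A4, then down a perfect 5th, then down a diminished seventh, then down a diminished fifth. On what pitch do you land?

Down an augmented fourth from G#4: D4 (6 semitones down).
A perfect fifth down from D4 is G3.
A diminished seventh down from G3 is A#2.
A#2 down a diminished fifth → D##2 (6 semitones).

D##2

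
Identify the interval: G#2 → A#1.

minor seventh

Descending from G#2 to A#1 is the same interval as ascending A#1 to G#2.
A to G spans seven letter names (A-B-C-D-E-F-G), so the interval is some kind of seventh.
A major seventh would be 11 semitones, but A#1 to G#2 is 10 — one semitone narrower, making it a minor seventh.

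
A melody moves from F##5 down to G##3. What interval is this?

m14

Descending from F##5 to G##3 is the same interval as ascending G##3 to F##5.
G to F spans seven letter names (G-A-B-C-D-E-F), plus an octave: a fourteenth.
G##3 to F##5 is 22 semitones, a half step short of the major fourteenth (23), so this is minor.
(Equivalently, a compound minor seventh: a minor seventh plus an octave.)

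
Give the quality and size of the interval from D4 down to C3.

major ninth

Descending from D4 to C3 is the same interval as ascending C3 to D4.
C to D spans two letter names (C-D), plus an octave, so the interval is some kind of ninth.
The major ninth spans 14 semitones, and C3 to D4 is exactly 14 semitones — so this is a major ninth.
(Equivalently, a compound major second: a major second plus an octave.)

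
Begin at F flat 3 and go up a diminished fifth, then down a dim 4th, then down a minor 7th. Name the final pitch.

A flat 2

Fb3 up a diminished fifth → Cbb4 (6 semitones).
Cbb4 down a diminished fourth → Gb3 (4 semitones).
A minor seventh down from Gb3 is Ab2.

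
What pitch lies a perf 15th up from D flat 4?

For a fifteenth the letter name doesn't change: still D, two octaves up.
A perfect fifteenth is 24 semitones; 24 semitones up from Db4 gives Db6.

D flat 6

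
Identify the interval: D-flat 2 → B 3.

D to B spans six letter names (D-E-F-G-A-B), plus an octave — that makes it a thirteenth of some quality.
Db2 to B3 spans 22 semitones — one semitone wider than the major thirteenth (21) — giving an augmented thirteenth.
(Equivalently, a compound augmented sixth: an augmented sixth plus an octave.)

A13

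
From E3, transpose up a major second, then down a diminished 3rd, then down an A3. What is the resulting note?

B2

A major second up from E3 is F#3.
F#3 down a diminished third → D##3 (2 semitones).
Down an augmented third from D##3: B2 (5 semitones down).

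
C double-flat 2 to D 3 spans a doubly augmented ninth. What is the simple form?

Subtracting seven from the interval number removes an octave: 9 − 7 = 2.
Quality carries through unchanged, so the simple form is a doubly augmented second.

AA2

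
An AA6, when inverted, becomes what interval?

doubly diminished 3rd

Inverted interval numbers add to nine, so a sixth pairs with a third (6 + 3 = 9).
Quality inverts too: doubly augmented becomes doubly diminished. That makes the inversion a doubly diminished third.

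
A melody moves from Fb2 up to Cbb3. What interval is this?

diminished fifth

F to C spans five letter names (F-G-A-B-C), so the interval is some kind of fifth.
The perfect fifth is 7 semitones; here we have 6, one semitone narrower: diminished.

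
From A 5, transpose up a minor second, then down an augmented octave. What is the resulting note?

B double-flat 4

Up a minor second from A5: Bb5 (1 semitone up).
An augmented octave down from Bb5 is Bbb4.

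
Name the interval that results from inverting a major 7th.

The rule of nine gives the new number: 9 − 7 = 2, so a seventh becomes a second.
And major becomes minor under inversion, so we get a minor second.

m2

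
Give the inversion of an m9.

major seventh

First reduce the compound minor ninth to its simple form, a minor second.
Inverted interval numbers add to nine, so a second pairs with a seventh (2 + 7 = 9).
Quality inverts too: minor becomes major. That makes the inversion a major seventh.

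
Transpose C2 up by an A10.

Counting three letter names plus an octave up from C lands on E.
Moving 17 semitones up from C2 (the size of an augmented tenth) reaches E#3.

E#3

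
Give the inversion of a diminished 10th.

A6

First reduce the compound diminished tenth to its simple form, a diminished third.
The rule of nine gives the new number: 9 − 3 = 6, so a third becomes a sixth.
And diminished becomes augmented under inversion, so we get an augmented sixth.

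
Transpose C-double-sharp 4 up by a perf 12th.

G-double-sharp 5

The twelfth's letter: C up five letter names plus an octave → G.
A perfect twelfth is 19 semitones; 19 semitones up from C##4 gives G##5.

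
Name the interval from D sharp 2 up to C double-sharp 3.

D to C spans seven letter names (D-E-F-G-A-B-C), so the interval is some kind of seventh.
D#2 to C##3 is 11 semitones, matching the major seventh exactly, so the quality is major.

major seventh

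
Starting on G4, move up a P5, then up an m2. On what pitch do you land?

Eb5

A perfect fifth up from G4 is D5.
D5 up a minor second → Eb5 (1 semitone).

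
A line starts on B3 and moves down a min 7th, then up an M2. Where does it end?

Down a minor seventh from B3: C#3 (10 semitones down).
A major second up from C#3 is D#3.

D#3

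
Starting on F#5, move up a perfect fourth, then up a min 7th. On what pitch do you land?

A6

A perfect fourth up from F#5 is B5.
B5 up a minor seventh → A6 (10 semitones).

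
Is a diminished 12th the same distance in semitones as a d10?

No

A diminished twelfth spans 18 semitones; a diminished tenth spans 14 semitones. They differ by 4.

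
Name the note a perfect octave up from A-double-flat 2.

For an octave the letter name doesn't change: still A, an octave up.
A perfect octave is 12 semitones; 12 semitones up from Abb2 gives Abb3.

A-double-flat 3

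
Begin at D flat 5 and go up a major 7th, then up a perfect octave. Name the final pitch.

A major seventh up from Db5 is C6.
A perfect octave up from C6 is C7.

C 7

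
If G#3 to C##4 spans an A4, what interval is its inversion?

diminished 5th

The rule of nine gives the new number: 9 − 4 = 5, so a fourth becomes a fifth.
And augmented becomes diminished under inversion, so we get a diminished fifth.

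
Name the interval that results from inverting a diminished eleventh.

A5

First reduce the compound diminished eleventh to its simple form, a diminished fourth.
The rule of nine gives the new number: 9 − 4 = 5, so a fourth becomes a fifth.
Quality inverts too: diminished becomes augmented. That makes the inversion an augmented fifth.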